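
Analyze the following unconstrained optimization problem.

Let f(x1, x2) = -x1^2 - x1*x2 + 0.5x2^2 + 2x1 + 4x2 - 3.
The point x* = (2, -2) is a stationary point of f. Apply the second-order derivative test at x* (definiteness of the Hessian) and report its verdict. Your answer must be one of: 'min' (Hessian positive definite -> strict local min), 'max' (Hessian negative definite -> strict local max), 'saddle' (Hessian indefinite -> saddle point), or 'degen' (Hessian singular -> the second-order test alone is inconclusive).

Compute the Hessian H = grad^2 f:
  H = [[-2, -1], [-1, 1]]
Verify stationarity: grad f(x*) = H x* + g = (0, 0).
Eigenvalues of H: -2.3028, 1.3028.
Eigenvalues have mixed signs, so H is indefinite -> x* is a saddle point.

saddle


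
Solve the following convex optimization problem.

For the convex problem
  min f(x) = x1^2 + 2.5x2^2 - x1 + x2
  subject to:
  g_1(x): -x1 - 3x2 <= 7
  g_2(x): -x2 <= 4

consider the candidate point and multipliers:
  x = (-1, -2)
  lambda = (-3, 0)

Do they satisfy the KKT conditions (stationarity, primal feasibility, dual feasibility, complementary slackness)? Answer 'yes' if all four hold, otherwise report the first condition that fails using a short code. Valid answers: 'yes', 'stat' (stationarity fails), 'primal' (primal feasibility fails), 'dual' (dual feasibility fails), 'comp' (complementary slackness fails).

Gradient of f: grad f(x) = Q x + c = (-3, -9)
Constraint values g_i(x) = a_i^T x - b_i:
  g_1((-1, -2)) = 0
  g_2((-1, -2)) = -2
Stationarity residual: grad f(x) + sum_i lambda_i a_i = (0, 0)
  -> stationarity OK
Primal feasibility (all g_i <= 0): OK
Dual feasibility (all lambda_i >= 0): FAILS
Complementary slackness (lambda_i * g_i(x) = 0 for all i): OK

Verdict: the first failing condition is dual_feasibility -> dual.

dual


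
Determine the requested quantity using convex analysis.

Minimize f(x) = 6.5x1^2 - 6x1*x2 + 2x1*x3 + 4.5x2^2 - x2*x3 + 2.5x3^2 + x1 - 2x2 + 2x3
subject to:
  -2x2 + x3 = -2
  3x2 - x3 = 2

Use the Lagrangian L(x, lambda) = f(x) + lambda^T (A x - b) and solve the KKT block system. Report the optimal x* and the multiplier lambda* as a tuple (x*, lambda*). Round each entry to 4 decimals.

Form the Lagrangian:
  L(x, lambda) = (1/2) x^T Q x + c^T x + lambda^T (A x - b)
Stationarity (grad_x L = 0): Q x + c + A^T lambda = 0.
Primal feasibility: A x = b.

This gives the KKT block system:
  [ Q   A^T ] [ x     ]   [-c ]
  [ A    0  ] [ lambda ] = [ b ]

Solving the linear system:
  x*      = (0.2308, 0, -2)
  lambda* = (24, 16.4615)
  f(x*)   = 5.6538

x* = (0.2308, 0, -2), lambda* = (24, 16.4615)


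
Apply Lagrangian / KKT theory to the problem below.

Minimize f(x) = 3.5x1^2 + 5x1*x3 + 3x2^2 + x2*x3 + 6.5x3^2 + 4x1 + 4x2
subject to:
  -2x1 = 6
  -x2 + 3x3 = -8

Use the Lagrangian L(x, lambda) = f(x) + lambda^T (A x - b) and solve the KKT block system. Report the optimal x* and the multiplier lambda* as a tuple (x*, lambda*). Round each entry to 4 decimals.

Form the Lagrangian:
  L(x, lambda) = (1/2) x^T Q x + c^T x + lambda^T (A x - b)
Stationarity (grad_x L = 0): Q x + c + A^T lambda = 0.
Primal feasibility: A x = b.

This gives the KKT block system:
  [ Q   A^T ] [ x     ]   [-c ]
  [ A    0  ] [ lambda ] = [ b ]

Solving the linear system:
  x*      = (-3, 1.8767, -2.0411)
  lambda* = (-13.6027, 13.2192)
  f(x*)   = 91.4384

x* = (-3, 1.8767, -2.0411), lambda* = (-13.6027, 13.2192)


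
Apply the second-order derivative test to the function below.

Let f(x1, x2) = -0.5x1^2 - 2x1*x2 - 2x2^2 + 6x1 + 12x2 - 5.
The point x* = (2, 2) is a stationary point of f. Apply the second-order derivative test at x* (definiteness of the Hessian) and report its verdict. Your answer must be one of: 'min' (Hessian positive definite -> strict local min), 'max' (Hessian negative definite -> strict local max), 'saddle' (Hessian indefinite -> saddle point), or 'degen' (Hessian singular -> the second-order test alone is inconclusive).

Compute the Hessian H = grad^2 f:
  H = [[-1, -2], [-2, -4]]
Verify stationarity: grad f(x*) = H x* + g = (0, 0).
Eigenvalues of H: -5, 0.
H has a zero eigenvalue (singular; negative semidefinite but not definite), so H is neither positive definite, negative definite, nor indefinite. The second-order test alone is inconclusive -> degen.
(Indeed, f is constant along the null direction of H through x*, so x* is not a strict local extremum.)

degen


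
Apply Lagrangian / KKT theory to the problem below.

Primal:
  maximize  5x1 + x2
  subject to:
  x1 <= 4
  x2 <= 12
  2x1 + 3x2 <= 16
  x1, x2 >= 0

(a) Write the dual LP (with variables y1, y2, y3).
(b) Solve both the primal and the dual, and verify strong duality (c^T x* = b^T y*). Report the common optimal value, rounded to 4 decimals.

The standard primal-dual pair for 'max c^T x s.t. A x <= b, x >= 0' is:
  Dual:  min b^T y  s.t.  A^T y >= c,  y >= 0.

So the dual LP is:
  minimize  4y1 + 12y2 + 16y3
  subject to:
    y1 + 2y3 >= 5
    y2 + 3y3 >= 1
    y1, y2, y3 >= 0

Solving the primal: x* = (4, 2.6667).
  primal value c^T x* = 22.6667.
Solving the dual: y* = (4.3333, 0, 0.3333).
  dual value b^T y* = 22.6667.
Strong duality: c^T x* = b^T y*. Confirmed.

22.6667


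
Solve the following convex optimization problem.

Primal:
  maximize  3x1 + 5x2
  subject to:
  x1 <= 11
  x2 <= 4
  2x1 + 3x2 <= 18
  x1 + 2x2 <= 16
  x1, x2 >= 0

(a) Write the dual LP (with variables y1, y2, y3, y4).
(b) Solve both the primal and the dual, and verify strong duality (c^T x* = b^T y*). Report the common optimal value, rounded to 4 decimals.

The standard primal-dual pair for 'max c^T x s.t. A x <= b, x >= 0' is:
  Dual:  min b^T y  s.t.  A^T y >= c,  y >= 0.

So the dual LP is:
  minimize  11y1 + 4y2 + 18y3 + 16y4
  subject to:
    y1 + 2y3 + y4 >= 3
    y2 + 3y3 + 2y4 >= 5
    y1, y2, y3, y4 >= 0

Solving the primal: x* = (3, 4).
  primal value c^T x* = 29.
Solving the dual: y* = (0, 0.5, 1.5, 0).
  dual value b^T y* = 29.
Strong duality: c^T x* = b^T y*. Confirmed.

29


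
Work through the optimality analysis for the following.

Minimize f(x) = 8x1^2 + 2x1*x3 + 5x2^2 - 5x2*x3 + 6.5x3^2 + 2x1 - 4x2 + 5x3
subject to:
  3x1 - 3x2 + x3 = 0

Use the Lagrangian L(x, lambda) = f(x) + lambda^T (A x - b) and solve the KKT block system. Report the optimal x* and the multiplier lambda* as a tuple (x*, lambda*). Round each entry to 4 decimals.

Form the Lagrangian:
  L(x, lambda) = (1/2) x^T Q x + c^T x + lambda^T (A x - b)
Stationarity (grad_x L = 0): Q x + c + A^T lambda = 0.
Primal feasibility: A x = b.

This gives the KKT block system:
  [ Q   A^T ] [ x     ]   [-c ]
  [ A    0  ] [ lambda ] = [ b ]

Solving the linear system:
  x*      = (0.0813, -0.0329, -0.3427)
  lambda* = (-0.8719)
  f(x*)   = -0.7096

x* = (0.0813, -0.0329, -0.3427), lambda* = (-0.8719)


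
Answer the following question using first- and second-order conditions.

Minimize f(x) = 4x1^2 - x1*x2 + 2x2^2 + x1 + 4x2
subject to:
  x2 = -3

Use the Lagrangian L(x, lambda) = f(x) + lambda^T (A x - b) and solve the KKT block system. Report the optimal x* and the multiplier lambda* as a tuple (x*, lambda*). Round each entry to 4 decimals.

Form the Lagrangian:
  L(x, lambda) = (1/2) x^T Q x + c^T x + lambda^T (A x - b)
Stationarity (grad_x L = 0): Q x + c + A^T lambda = 0.
Primal feasibility: A x = b.

This gives the KKT block system:
  [ Q   A^T ] [ x     ]   [-c ]
  [ A    0  ] [ lambda ] = [ b ]

Solving the linear system:
  x*      = (-0.5, -3)
  lambda* = (7.5)
  f(x*)   = 5

x* = (-0.5, -3), lambda* = (7.5)


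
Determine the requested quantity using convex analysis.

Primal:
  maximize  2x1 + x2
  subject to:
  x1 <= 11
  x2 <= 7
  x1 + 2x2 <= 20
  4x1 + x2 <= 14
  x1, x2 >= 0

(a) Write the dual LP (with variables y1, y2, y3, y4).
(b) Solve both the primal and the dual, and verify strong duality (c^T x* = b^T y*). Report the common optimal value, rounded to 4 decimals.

The standard primal-dual pair for 'max c^T x s.t. A x <= b, x >= 0' is:
  Dual:  min b^T y  s.t.  A^T y >= c,  y >= 0.

So the dual LP is:
  minimize  11y1 + 7y2 + 20y3 + 14y4
  subject to:
    y1 + y3 + 4y4 >= 2
    y2 + 2y3 + y4 >= 1
    y1, y2, y3, y4 >= 0

Solving the primal: x* = (1.75, 7).
  primal value c^T x* = 10.5.
Solving the dual: y* = (0, 0.5, 0, 0.5).
  dual value b^T y* = 10.5.
Strong duality: c^T x* = b^T y*. Confirmed.

10.5


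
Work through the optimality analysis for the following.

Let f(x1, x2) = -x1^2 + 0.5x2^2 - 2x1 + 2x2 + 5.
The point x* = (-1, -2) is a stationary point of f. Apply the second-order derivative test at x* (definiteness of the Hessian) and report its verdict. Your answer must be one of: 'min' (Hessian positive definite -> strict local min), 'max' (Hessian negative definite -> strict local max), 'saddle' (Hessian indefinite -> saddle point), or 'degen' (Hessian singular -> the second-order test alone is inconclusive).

Compute the Hessian H = grad^2 f:
  H = [[-2, 0], [0, 1]]
Verify stationarity: grad f(x*) = H x* + g = (0, 0).
Eigenvalues of H: -2, 1.
Eigenvalues have mixed signs, so H is indefinite -> x* is a saddle point.

saddle


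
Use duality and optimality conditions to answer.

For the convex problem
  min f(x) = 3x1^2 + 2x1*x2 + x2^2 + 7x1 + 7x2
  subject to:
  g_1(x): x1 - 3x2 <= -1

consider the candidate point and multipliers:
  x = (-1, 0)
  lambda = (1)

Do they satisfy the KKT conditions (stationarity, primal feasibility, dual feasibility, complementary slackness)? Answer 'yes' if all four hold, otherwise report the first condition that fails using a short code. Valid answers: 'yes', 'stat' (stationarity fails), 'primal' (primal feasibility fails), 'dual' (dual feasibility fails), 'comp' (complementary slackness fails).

Gradient of f: grad f(x) = Q x + c = (1, 5)
Constraint values g_i(x) = a_i^T x - b_i:
  g_1((-1, 0)) = 0
Stationarity residual: grad f(x) + sum_i lambda_i a_i = (2, 2)
  -> stationarity FAILS
Primal feasibility (all g_i <= 0): OK
Dual feasibility (all lambda_i >= 0): OK
Complementary slackness (lambda_i * g_i(x) = 0 for all i): OK

Verdict: the first failing condition is stationarity -> stat.

stat


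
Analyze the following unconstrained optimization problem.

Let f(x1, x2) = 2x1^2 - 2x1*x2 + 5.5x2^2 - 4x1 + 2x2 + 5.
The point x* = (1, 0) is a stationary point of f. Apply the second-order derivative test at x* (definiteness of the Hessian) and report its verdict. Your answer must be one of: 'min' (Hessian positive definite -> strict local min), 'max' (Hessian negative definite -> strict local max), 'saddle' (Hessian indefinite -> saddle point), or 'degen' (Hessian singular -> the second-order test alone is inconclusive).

Compute the Hessian H = grad^2 f:
  H = [[4, -2], [-2, 11]]
Verify stationarity: grad f(x*) = H x* + g = (0, 0).
Eigenvalues of H: 3.4689, 11.5311.
Both eigenvalues > 0, so H is positive definite -> x* is a strict local min.

min


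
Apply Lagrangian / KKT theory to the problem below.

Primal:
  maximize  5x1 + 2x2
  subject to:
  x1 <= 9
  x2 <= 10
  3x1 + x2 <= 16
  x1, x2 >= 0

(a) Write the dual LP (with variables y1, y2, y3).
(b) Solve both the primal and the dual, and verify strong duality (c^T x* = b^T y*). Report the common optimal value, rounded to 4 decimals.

The standard primal-dual pair for 'max c^T x s.t. A x <= b, x >= 0' is:
  Dual:  min b^T y  s.t.  A^T y >= c,  y >= 0.

So the dual LP is:
  minimize  9y1 + 10y2 + 16y3
  subject to:
    y1 + 3y3 >= 5
    y2 + y3 >= 2
    y1, y2, y3 >= 0

Solving the primal: x* = (2, 10).
  primal value c^T x* = 30.
Solving the dual: y* = (0, 0.3333, 1.6667).
  dual value b^T y* = 30.
Strong duality: c^T x* = b^T y*. Confirmed.

30


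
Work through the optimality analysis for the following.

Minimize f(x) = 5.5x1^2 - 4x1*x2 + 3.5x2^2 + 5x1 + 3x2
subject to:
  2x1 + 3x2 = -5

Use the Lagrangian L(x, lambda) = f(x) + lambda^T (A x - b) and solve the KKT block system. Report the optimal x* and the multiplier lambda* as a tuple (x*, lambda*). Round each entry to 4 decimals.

Form the Lagrangian:
  L(x, lambda) = (1/2) x^T Q x + c^T x + lambda^T (A x - b)
Stationarity (grad_x L = 0): Q x + c + A^T lambda = 0.
Primal feasibility: A x = b.

This gives the KKT block system:
  [ Q   A^T ] [ x     ]   [-c ]
  [ A    0  ] [ lambda ] = [ b ]

Solving the linear system:
  x*      = (-0.8971, -1.0686)
  lambda* = (0.2971)
  f(x*)   = -3.1029

x* = (-0.8971, -1.0686), lambda* = (0.2971)


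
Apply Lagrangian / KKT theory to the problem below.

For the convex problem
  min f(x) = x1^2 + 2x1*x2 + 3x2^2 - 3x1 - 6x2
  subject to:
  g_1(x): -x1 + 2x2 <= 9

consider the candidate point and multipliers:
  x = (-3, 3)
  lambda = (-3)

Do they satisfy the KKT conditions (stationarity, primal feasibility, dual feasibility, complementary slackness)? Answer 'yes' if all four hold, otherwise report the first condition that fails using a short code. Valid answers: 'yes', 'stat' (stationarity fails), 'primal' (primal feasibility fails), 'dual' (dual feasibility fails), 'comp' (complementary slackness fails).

Gradient of f: grad f(x) = Q x + c = (-3, 6)
Constraint values g_i(x) = a_i^T x - b_i:
  g_1((-3, 3)) = 0
Stationarity residual: grad f(x) + sum_i lambda_i a_i = (0, 0)
  -> stationarity OK
Primal feasibility (all g_i <= 0): OK
Dual feasibility (all lambda_i >= 0): FAILS
Complementary slackness (lambda_i * g_i(x) = 0 for all i): OK

Verdict: the first failing condition is dual_feasibility -> dual.

dual


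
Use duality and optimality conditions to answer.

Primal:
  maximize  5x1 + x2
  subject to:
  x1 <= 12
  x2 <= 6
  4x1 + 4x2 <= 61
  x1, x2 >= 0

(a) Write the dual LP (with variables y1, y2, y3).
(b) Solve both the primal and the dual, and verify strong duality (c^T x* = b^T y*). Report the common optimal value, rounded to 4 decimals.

The standard primal-dual pair for 'max c^T x s.t. A x <= b, x >= 0' is:
  Dual:  min b^T y  s.t.  A^T y >= c,  y >= 0.

So the dual LP is:
  minimize  12y1 + 6y2 + 61y3
  subject to:
    y1 + 4y3 >= 5
    y2 + 4y3 >= 1
    y1, y2, y3 >= 0

Solving the primal: x* = (12, 3.25).
  primal value c^T x* = 63.25.
Solving the dual: y* = (4, 0, 0.25).
  dual value b^T y* = 63.25.
Strong duality: c^T x* = b^T y*. Confirmed.

63.25


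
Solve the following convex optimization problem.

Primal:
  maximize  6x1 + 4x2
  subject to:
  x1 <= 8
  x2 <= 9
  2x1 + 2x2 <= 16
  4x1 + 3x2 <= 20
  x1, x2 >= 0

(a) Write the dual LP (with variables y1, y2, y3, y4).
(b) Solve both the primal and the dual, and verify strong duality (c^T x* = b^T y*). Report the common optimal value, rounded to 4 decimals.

The standard primal-dual pair for 'max c^T x s.t. A x <= b, x >= 0' is:
  Dual:  min b^T y  s.t.  A^T y >= c,  y >= 0.

So the dual LP is:
  minimize  8y1 + 9y2 + 16y3 + 20y4
  subject to:
    y1 + 2y3 + 4y4 >= 6
    y2 + 2y3 + 3y4 >= 4
    y1, y2, y3, y4 >= 0

Solving the primal: x* = (5, 0).
  primal value c^T x* = 30.
Solving the dual: y* = (0, 0, 0, 1.5).
  dual value b^T y* = 30.
Strong duality: c^T x* = b^T y*. Confirmed.

30


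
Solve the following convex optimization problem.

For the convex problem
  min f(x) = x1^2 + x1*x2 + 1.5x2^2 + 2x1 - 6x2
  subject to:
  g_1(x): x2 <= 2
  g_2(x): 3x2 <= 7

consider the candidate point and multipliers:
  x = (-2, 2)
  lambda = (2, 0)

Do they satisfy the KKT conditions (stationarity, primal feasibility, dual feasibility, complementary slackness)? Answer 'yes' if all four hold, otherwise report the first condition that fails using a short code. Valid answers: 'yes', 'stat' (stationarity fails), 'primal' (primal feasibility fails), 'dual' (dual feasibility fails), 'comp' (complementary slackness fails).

Gradient of f: grad f(x) = Q x + c = (0, -2)
Constraint values g_i(x) = a_i^T x - b_i:
  g_1((-2, 2)) = 0
  g_2((-2, 2)) = -1
Stationarity residual: grad f(x) + sum_i lambda_i a_i = (0, 0)
  -> stationarity OK
Primal feasibility (all g_i <= 0): OK
Dual feasibility (all lambda_i >= 0): OK
Complementary slackness (lambda_i * g_i(x) = 0 for all i): OK

Verdict: yes, KKT holds.

yes


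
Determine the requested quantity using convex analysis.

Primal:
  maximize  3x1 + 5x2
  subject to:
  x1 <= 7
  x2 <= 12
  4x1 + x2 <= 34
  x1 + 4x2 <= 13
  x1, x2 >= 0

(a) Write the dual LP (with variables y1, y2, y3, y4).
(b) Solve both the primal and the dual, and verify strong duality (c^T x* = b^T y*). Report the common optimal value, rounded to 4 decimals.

The standard primal-dual pair for 'max c^T x s.t. A x <= b, x >= 0' is:
  Dual:  min b^T y  s.t.  A^T y >= c,  y >= 0.

So the dual LP is:
  minimize  7y1 + 12y2 + 34y3 + 13y4
  subject to:
    y1 + 4y3 + y4 >= 3
    y2 + y3 + 4y4 >= 5
    y1, y2, y3, y4 >= 0

Solving the primal: x* = (7, 1.5).
  primal value c^T x* = 28.5.
Solving the dual: y* = (1.75, 0, 0, 1.25).
  dual value b^T y* = 28.5.
Strong duality: c^T x* = b^T y*. Confirmed.

28.5


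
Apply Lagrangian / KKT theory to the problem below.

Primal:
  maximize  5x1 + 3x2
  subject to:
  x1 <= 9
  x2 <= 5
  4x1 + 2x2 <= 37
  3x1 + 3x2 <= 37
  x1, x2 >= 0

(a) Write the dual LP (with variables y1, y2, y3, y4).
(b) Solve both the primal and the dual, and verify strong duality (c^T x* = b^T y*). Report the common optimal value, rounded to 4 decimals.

The standard primal-dual pair for 'max c^T x s.t. A x <= b, x >= 0' is:
  Dual:  min b^T y  s.t.  A^T y >= c,  y >= 0.

So the dual LP is:
  minimize  9y1 + 5y2 + 37y3 + 37y4
  subject to:
    y1 + 4y3 + 3y4 >= 5
    y2 + 2y3 + 3y4 >= 3
    y1, y2, y3, y4 >= 0

Solving the primal: x* = (6.75, 5).
  primal value c^T x* = 48.75.
Solving the dual: y* = (0, 0.5, 1.25, 0).
  dual value b^T y* = 48.75.
Strong duality: c^T x* = b^T y*. Confirmed.

48.75


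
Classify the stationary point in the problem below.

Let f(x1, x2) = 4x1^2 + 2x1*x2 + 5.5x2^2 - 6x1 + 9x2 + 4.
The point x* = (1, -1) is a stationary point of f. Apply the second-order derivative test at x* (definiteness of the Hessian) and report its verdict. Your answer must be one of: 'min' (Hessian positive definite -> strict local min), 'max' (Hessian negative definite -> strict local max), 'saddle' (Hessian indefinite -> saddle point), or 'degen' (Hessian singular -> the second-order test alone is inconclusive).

Compute the Hessian H = grad^2 f:
  H = [[8, 2], [2, 11]]
Verify stationarity: grad f(x*) = H x* + g = (0, 0).
Eigenvalues of H: 7, 12.
Both eigenvalues > 0, so H is positive definite -> x* is a strict local min.

min


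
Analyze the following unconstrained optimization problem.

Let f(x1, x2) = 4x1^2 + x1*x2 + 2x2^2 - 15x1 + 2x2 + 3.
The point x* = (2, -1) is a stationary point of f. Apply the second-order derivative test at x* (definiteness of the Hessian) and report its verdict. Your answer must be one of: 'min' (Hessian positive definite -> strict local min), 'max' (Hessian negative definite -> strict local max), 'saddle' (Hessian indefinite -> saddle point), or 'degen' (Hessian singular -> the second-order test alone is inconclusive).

Compute the Hessian H = grad^2 f:
  H = [[8, 1], [1, 4]]
Verify stationarity: grad f(x*) = H x* + g = (0, 0).
Eigenvalues of H: 3.7639, 8.2361.
Both eigenvalues > 0, so H is positive definite -> x* is a strict local min.

min


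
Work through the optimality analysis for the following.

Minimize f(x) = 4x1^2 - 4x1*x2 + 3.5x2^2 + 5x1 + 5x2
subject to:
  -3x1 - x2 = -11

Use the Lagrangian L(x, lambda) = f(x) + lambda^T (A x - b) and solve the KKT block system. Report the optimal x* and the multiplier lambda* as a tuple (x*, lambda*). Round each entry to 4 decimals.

Form the Lagrangian:
  L(x, lambda) = (1/2) x^T Q x + c^T x + lambda^T (A x - b)
Stationarity (grad_x L = 0): Q x + c + A^T lambda = 0.
Primal feasibility: A x = b.

This gives the KKT block system:
  [ Q   A^T ] [ x     ]   [-c ]
  [ A    0  ] [ lambda ] = [ b ]

Solving the linear system:
  x*      = (3, 2)
  lambda* = (7)
  f(x*)   = 51

x* = (3, 2), lambda* = (7)


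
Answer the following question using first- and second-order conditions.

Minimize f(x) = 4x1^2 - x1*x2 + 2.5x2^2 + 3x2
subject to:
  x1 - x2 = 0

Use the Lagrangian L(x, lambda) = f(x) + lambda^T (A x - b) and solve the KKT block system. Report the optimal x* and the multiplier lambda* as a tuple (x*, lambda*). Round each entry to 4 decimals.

Form the Lagrangian:
  L(x, lambda) = (1/2) x^T Q x + c^T x + lambda^T (A x - b)
Stationarity (grad_x L = 0): Q x + c + A^T lambda = 0.
Primal feasibility: A x = b.

This gives the KKT block system:
  [ Q   A^T ] [ x     ]   [-c ]
  [ A    0  ] [ lambda ] = [ b ]

Solving the linear system:
  x*      = (-0.2727, -0.2727)
  lambda* = (1.9091)
  f(x*)   = -0.4091

x* = (-0.2727, -0.2727), lambda* = (1.9091)


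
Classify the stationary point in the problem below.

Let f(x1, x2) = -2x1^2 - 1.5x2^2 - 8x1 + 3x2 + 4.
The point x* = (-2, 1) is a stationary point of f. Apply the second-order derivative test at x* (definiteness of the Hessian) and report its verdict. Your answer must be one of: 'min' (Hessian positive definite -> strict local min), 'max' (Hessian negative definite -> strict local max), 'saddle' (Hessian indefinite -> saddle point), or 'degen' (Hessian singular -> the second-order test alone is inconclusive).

Compute the Hessian H = grad^2 f:
  H = [[-4, 0], [0, -3]]
Verify stationarity: grad f(x*) = H x* + g = (0, 0).
Eigenvalues of H: -4, -3.
Both eigenvalues < 0, so H is negative definite -> x* is a strict local max.

max


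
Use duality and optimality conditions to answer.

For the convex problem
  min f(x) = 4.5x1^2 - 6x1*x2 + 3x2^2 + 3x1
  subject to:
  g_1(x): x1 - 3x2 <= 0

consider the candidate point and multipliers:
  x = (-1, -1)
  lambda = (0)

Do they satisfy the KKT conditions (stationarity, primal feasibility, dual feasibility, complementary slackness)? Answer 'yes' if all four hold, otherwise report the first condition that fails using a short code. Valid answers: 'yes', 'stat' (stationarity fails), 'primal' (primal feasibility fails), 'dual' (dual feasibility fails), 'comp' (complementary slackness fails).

Gradient of f: grad f(x) = Q x + c = (0, 0)
Constraint values g_i(x) = a_i^T x - b_i:
  g_1((-1, -1)) = 2
Stationarity residual: grad f(x) + sum_i lambda_i a_i = (0, 0)
  -> stationarity OK
Primal feasibility (all g_i <= 0): FAILS
Dual feasibility (all lambda_i >= 0): OK
Complementary slackness (lambda_i * g_i(x) = 0 for all i): OK

Verdict: the first failing condition is primal_feasibility -> primal.

primal


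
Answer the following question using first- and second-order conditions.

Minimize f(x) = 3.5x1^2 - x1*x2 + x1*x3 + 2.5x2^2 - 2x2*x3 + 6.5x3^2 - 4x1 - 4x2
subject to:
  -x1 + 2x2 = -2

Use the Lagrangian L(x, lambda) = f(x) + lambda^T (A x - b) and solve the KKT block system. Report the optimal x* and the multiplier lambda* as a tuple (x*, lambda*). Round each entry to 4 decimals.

Form the Lagrangian:
  L(x, lambda) = (1/2) x^T Q x + c^T x + lambda^T (A x - b)
Stationarity (grad_x L = 0): Q x + c + A^T lambda = 0.
Primal feasibility: A x = b.

This gives the KKT block system:
  [ Q   A^T ] [ x     ]   [-c ]
  [ A    0  ] [ lambda ] = [ b ]

Solving the linear system:
  x*      = (1.0345, -0.4828, -0.1538)
  lambda* = (3.5703)
  f(x*)   = 2.4668

x* = (1.0345, -0.4828, -0.1538), lambda* = (3.5703)


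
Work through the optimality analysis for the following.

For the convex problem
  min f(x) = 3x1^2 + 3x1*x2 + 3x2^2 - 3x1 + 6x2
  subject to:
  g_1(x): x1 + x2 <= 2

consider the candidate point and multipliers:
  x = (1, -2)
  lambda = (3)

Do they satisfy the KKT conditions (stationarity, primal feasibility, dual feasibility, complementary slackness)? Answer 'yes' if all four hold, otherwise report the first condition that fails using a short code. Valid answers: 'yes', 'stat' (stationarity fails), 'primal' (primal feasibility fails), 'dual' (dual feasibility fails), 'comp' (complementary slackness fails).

Gradient of f: grad f(x) = Q x + c = (-3, -3)
Constraint values g_i(x) = a_i^T x - b_i:
  g_1((1, -2)) = -3
Stationarity residual: grad f(x) + sum_i lambda_i a_i = (0, 0)
  -> stationarity OK
Primal feasibility (all g_i <= 0): OK
Dual feasibility (all lambda_i >= 0): OK
Complementary slackness (lambda_i * g_i(x) = 0 for all i): FAILS

Verdict: the first failing condition is complementary_slackness -> comp.

comp


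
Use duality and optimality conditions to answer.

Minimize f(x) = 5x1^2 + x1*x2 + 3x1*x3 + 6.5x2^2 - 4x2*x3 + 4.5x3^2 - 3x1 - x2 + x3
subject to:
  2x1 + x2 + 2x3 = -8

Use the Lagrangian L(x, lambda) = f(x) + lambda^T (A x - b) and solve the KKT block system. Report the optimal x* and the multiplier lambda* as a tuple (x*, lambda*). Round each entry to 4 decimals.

Form the Lagrangian:
  L(x, lambda) = (1/2) x^T Q x + c^T x + lambda^T (A x - b)
Stationarity (grad_x L = 0): Q x + c + A^T lambda = 0.
Primal feasibility: A x = b.

This gives the KKT block system:
  [ Q   A^T ] [ x     ]   [-c ]
  [ A    0  ] [ lambda ] = [ b ]

Solving the linear system:
  x*      = (-0.6711, -1.4094, -2.6242)
  lambda* = (9.4966)
  f(x*)   = 38.3859

x* = (-0.6711, -1.4094, -2.6242), lambda* = (9.4966)


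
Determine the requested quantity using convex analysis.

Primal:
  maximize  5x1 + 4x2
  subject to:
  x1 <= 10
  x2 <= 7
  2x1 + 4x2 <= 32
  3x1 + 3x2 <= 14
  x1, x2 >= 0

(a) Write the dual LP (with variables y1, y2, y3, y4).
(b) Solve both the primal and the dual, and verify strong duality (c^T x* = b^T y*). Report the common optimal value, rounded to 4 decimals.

The standard primal-dual pair for 'max c^T x s.t. A x <= b, x >= 0' is:
  Dual:  min b^T y  s.t.  A^T y >= c,  y >= 0.

So the dual LP is:
  minimize  10y1 + 7y2 + 32y3 + 14y4
  subject to:
    y1 + 2y3 + 3y4 >= 5
    y2 + 4y3 + 3y4 >= 4
    y1, y2, y3, y4 >= 0

Solving the primal: x* = (4.6667, 0).
  primal value c^T x* = 23.3333.
Solving the dual: y* = (0, 0, 0, 1.6667).
  dual value b^T y* = 23.3333.
Strong duality: c^T x* = b^T y*. Confirmed.

23.3333


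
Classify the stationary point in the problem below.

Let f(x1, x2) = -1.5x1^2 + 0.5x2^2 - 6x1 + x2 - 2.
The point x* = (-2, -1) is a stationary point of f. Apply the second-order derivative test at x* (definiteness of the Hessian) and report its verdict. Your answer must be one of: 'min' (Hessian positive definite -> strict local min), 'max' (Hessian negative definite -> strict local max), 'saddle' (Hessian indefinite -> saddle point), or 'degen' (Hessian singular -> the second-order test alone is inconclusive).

Compute the Hessian H = grad^2 f:
  H = [[-3, 0], [0, 1]]
Verify stationarity: grad f(x*) = H x* + g = (0, 0).
Eigenvalues of H: -3, 1.
Eigenvalues have mixed signs, so H is indefinite -> x* is a saddle point.

saddle


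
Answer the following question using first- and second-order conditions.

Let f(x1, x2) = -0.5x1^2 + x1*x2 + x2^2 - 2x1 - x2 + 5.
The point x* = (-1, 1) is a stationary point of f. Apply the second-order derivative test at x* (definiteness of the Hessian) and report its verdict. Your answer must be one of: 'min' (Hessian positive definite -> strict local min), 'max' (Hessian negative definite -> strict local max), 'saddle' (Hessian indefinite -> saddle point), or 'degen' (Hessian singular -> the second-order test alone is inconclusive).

Compute the Hessian H = grad^2 f:
  H = [[-1, 1], [1, 2]]
Verify stationarity: grad f(x*) = H x* + g = (0, 0).
Eigenvalues of H: -1.3028, 2.3028.
Eigenvalues have mixed signs, so H is indefinite -> x* is a saddle point.

saddle


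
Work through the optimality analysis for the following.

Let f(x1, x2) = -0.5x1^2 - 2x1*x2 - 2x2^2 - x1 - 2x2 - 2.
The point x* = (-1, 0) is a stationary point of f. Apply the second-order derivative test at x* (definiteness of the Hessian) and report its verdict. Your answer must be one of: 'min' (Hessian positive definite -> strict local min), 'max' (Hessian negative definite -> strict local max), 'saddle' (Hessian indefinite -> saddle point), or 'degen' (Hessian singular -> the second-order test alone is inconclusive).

Compute the Hessian H = grad^2 f:
  H = [[-1, -2], [-2, -4]]
Verify stationarity: grad f(x*) = H x* + g = (0, 0).
Eigenvalues of H: -5, 0.
H has a zero eigenvalue (singular; negative semidefinite but not definite), so H is neither positive definite, negative definite, nor indefinite. The second-order test alone is inconclusive -> degen.
(Indeed, f is constant along the null direction of H through x*, so x* is not a strict local extremum.)

degen


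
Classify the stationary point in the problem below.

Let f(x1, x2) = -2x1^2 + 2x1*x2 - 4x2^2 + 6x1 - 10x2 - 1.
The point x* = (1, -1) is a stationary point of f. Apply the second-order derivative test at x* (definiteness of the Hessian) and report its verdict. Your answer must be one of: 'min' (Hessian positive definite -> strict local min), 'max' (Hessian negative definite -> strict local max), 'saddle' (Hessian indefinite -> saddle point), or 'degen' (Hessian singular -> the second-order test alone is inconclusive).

Compute the Hessian H = grad^2 f:
  H = [[-4, 2], [2, -8]]
Verify stationarity: grad f(x*) = H x* + g = (0, 0).
Eigenvalues of H: -8.8284, -3.1716.
Both eigenvalues < 0, so H is negative definite -> x* is a strict local max.

max


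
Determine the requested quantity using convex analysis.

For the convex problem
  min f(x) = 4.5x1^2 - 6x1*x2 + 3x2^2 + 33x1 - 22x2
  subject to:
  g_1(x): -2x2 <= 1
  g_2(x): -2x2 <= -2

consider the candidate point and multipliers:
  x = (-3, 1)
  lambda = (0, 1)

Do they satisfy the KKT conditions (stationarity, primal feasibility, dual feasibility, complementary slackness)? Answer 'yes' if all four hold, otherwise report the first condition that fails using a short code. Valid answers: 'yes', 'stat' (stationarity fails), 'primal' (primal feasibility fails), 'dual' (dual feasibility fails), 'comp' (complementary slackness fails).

Gradient of f: grad f(x) = Q x + c = (0, 2)
Constraint values g_i(x) = a_i^T x - b_i:
  g_1((-3, 1)) = -3
  g_2((-3, 1)) = 0
Stationarity residual: grad f(x) + sum_i lambda_i a_i = (0, 0)
  -> stationarity OK
Primal feasibility (all g_i <= 0): OK
Dual feasibility (all lambda_i >= 0): OK
Complementary slackness (lambda_i * g_i(x) = 0 for all i): OK

Verdict: yes, KKT holds.

yes


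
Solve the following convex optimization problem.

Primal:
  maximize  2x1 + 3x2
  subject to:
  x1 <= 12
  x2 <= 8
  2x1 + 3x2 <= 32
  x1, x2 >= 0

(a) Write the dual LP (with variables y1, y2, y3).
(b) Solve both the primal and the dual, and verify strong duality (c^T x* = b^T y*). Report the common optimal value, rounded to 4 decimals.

The standard primal-dual pair for 'max c^T x s.t. A x <= b, x >= 0' is:
  Dual:  min b^T y  s.t.  A^T y >= c,  y >= 0.

So the dual LP is:
  minimize  12y1 + 8y2 + 32y3
  subject to:
    y1 + 2y3 >= 2
    y2 + 3y3 >= 3
    y1, y2, y3 >= 0

Solving the primal: x* = (4, 8).
  primal value c^T x* = 32.
Solving the dual: y* = (0, 0, 1).
  dual value b^T y* = 32.
Strong duality: c^T x* = b^T y*. Confirmed.

32


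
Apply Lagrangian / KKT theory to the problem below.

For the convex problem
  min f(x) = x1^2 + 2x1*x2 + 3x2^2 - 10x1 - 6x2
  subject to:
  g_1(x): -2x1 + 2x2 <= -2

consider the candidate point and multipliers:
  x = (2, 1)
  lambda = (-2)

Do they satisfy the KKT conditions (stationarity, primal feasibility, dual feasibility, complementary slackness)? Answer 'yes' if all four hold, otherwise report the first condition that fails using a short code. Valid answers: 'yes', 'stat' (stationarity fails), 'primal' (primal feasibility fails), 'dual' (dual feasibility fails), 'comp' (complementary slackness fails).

Gradient of f: grad f(x) = Q x + c = (-4, 4)
Constraint values g_i(x) = a_i^T x - b_i:
  g_1((2, 1)) = 0
Stationarity residual: grad f(x) + sum_i lambda_i a_i = (0, 0)
  -> stationarity OK
Primal feasibility (all g_i <= 0): OK
Dual feasibility (all lambda_i >= 0): FAILS
Complementary slackness (lambda_i * g_i(x) = 0 for all i): OK

Verdict: the first failing condition is dual_feasibility -> dual.

dual


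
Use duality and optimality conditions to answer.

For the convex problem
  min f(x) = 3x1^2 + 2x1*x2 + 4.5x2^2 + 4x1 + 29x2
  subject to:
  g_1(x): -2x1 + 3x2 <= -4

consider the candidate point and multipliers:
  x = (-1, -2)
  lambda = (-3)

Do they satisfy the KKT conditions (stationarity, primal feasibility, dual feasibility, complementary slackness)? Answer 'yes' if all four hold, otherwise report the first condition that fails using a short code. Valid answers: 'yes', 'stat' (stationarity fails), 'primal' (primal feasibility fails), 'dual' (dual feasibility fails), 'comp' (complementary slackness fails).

Gradient of f: grad f(x) = Q x + c = (-6, 9)
Constraint values g_i(x) = a_i^T x - b_i:
  g_1((-1, -2)) = 0
Stationarity residual: grad f(x) + sum_i lambda_i a_i = (0, 0)
  -> stationarity OK
Primal feasibility (all g_i <= 0): OK
Dual feasibility (all lambda_i >= 0): FAILS
Complementary slackness (lambda_i * g_i(x) = 0 for all i): OK

Verdict: the first failing condition is dual_feasibility -> dual.

dual


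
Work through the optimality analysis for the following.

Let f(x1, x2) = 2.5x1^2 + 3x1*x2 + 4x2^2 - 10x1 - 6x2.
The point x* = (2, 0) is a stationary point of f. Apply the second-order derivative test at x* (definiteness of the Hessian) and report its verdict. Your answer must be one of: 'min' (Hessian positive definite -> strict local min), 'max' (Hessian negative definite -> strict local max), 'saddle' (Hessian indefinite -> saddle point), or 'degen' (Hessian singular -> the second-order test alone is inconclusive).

Compute the Hessian H = grad^2 f:
  H = [[5, 3], [3, 8]]
Verify stationarity: grad f(x*) = H x* + g = (0, 0).
Eigenvalues of H: 3.1459, 9.8541.
Both eigenvalues > 0, so H is positive definite -> x* is a strict local min.

min


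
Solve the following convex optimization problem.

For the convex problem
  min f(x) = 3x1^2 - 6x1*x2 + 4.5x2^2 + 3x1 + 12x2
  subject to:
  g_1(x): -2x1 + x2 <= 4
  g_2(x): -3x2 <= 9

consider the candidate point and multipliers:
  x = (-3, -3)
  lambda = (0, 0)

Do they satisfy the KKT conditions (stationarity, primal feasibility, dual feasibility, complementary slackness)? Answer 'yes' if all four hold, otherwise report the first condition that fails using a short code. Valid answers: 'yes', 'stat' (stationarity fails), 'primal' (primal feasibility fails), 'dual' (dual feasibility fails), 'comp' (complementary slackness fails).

Gradient of f: grad f(x) = Q x + c = (3, 3)
Constraint values g_i(x) = a_i^T x - b_i:
  g_1((-3, -3)) = -1
  g_2((-3, -3)) = 0
Stationarity residual: grad f(x) + sum_i lambda_i a_i = (3, 3)
  -> stationarity FAILS
Primal feasibility (all g_i <= 0): OK
Dual feasibility (all lambda_i >= 0): OK
Complementary slackness (lambda_i * g_i(x) = 0 for all i): OK

Verdict: the first failing condition is stationarity -> stat.

stat


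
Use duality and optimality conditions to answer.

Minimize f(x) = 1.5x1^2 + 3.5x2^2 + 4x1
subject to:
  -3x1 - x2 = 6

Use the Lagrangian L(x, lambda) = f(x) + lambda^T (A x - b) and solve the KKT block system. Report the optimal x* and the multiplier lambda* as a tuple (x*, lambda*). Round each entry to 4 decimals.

Form the Lagrangian:
  L(x, lambda) = (1/2) x^T Q x + c^T x + lambda^T (A x - b)
Stationarity (grad_x L = 0): Q x + c + A^T lambda = 0.
Primal feasibility: A x = b.

This gives the KKT block system:
  [ Q   A^T ] [ x     ]   [-c ]
  [ A    0  ] [ lambda ] = [ b ]

Solving the linear system:
  x*      = (-1.9697, -0.0909)
  lambda* = (-0.6364)
  f(x*)   = -2.0303

x* = (-1.9697, -0.0909), lambda* = (-0.6364)


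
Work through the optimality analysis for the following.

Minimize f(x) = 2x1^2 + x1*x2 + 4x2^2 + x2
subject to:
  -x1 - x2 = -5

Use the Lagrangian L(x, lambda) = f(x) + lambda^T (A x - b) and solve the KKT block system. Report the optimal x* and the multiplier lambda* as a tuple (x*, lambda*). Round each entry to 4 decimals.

Form the Lagrangian:
  L(x, lambda) = (1/2) x^T Q x + c^T x + lambda^T (A x - b)
Stationarity (grad_x L = 0): Q x + c + A^T lambda = 0.
Primal feasibility: A x = b.

This gives the KKT block system:
  [ Q   A^T ] [ x     ]   [-c ]
  [ A    0  ] [ lambda ] = [ b ]

Solving the linear system:
  x*      = (3.6, 1.4)
  lambda* = (15.8)
  f(x*)   = 40.2

x* = (3.6, 1.4), lambda* = (15.8)


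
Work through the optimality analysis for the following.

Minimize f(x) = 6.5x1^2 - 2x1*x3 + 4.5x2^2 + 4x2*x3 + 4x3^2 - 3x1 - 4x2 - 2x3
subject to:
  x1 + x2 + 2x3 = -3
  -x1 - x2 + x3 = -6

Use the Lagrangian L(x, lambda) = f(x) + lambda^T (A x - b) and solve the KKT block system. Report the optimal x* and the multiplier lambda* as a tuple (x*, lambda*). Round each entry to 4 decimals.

Form the Lagrangian:
  L(x, lambda) = (1/2) x^T Q x + c^T x + lambda^T (A x - b)
Stationarity (grad_x L = 0): Q x + c + A^T lambda = 0.
Primal feasibility: A x = b.

This gives the KKT block system:
  [ Q   A^T ] [ x     ]   [-c ]
  [ A    0  ] [ lambda ] = [ b ]

Solving the linear system:
  x*      = (0.3636, 2.6364, -3)
  lambda* = (2.8182, 10.5455)
  f(x*)   = 33.0455

x* = (0.3636, 2.6364, -3), lambda* = (2.8182, 10.5455)


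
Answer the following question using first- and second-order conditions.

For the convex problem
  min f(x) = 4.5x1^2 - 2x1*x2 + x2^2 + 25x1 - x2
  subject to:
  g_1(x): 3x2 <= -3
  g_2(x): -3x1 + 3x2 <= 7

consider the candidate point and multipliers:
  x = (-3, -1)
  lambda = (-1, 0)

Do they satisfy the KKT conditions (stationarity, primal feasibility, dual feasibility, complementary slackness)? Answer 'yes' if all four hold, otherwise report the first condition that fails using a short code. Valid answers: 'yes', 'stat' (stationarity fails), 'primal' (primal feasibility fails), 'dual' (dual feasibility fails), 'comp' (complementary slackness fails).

Gradient of f: grad f(x) = Q x + c = (0, 3)
Constraint values g_i(x) = a_i^T x - b_i:
  g_1((-3, -1)) = 0
  g_2((-3, -1)) = -1
Stationarity residual: grad f(x) + sum_i lambda_i a_i = (0, 0)
  -> stationarity OK
Primal feasibility (all g_i <= 0): OK
Dual feasibility (all lambda_i >= 0): FAILS
Complementary slackness (lambda_i * g_i(x) = 0 for all i): OK

Verdict: the first failing condition is dual_feasibility -> dual.

dual


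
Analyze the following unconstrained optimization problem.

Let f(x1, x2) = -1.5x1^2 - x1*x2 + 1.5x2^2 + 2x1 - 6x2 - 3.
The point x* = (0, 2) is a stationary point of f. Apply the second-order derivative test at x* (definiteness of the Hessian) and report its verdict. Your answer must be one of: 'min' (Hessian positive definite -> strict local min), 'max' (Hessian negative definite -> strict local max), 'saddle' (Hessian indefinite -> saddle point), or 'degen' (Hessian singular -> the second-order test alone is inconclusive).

Compute the Hessian H = grad^2 f:
  H = [[-3, -1], [-1, 3]]
Verify stationarity: grad f(x*) = H x* + g = (0, 0).
Eigenvalues of H: -3.1623, 3.1623.
Eigenvalues have mixed signs, so H is indefinite -> x* is a saddle point.

saddle


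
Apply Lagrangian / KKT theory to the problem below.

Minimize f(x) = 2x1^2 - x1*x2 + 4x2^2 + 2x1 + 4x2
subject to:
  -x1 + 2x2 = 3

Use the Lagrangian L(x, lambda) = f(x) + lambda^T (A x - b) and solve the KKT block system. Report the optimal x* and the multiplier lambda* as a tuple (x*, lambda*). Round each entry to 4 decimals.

Form the Lagrangian:
  L(x, lambda) = (1/2) x^T Q x + c^T x + lambda^T (A x - b)
Stationarity (grad_x L = 0): Q x + c + A^T lambda = 0.
Primal feasibility: A x = b.

This gives the KKT block system:
  [ Q   A^T ] [ x     ]   [-c ]
  [ A    0  ] [ lambda ] = [ b ]

Solving the linear system:
  x*      = (-1.7, 0.65)
  lambda* = (-5.45)
  f(x*)   = 7.775

x* = (-1.7, 0.65), lambda* = (-5.45)


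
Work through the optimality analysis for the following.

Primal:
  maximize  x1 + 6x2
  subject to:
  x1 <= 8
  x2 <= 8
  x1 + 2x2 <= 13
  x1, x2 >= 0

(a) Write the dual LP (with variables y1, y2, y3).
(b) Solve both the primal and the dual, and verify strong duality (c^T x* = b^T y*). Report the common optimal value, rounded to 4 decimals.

The standard primal-dual pair for 'max c^T x s.t. A x <= b, x >= 0' is:
  Dual:  min b^T y  s.t.  A^T y >= c,  y >= 0.

So the dual LP is:
  minimize  8y1 + 8y2 + 13y3
  subject to:
    y1 + y3 >= 1
    y2 + 2y3 >= 6
    y1, y2, y3 >= 0

Solving the primal: x* = (0, 6.5).
  primal value c^T x* = 39.
Solving the dual: y* = (0, 0, 3).
  dual value b^T y* = 39.
Strong duality: c^T x* = b^T y*. Confirmed.

39
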